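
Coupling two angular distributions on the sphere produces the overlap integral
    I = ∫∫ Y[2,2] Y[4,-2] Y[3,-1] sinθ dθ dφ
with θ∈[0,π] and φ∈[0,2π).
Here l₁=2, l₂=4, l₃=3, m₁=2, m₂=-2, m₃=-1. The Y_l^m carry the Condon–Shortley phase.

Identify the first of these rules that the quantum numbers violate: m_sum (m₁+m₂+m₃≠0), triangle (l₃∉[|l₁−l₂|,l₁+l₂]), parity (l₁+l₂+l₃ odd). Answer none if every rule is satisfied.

m₁+m₂+m₃ = 2 − 2 − 1 = -1  ✗
triangle: |2−4|=2 ≤ l₃=3 ≤ 2+4=6
parity: l₁+l₂+l₃ = 9 is odd

m_sum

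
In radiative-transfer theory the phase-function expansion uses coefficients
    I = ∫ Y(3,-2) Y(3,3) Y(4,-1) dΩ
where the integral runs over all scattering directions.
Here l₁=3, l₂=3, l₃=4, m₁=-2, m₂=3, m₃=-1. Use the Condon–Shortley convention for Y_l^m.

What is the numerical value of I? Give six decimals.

0.140463

m-sum 0 ✓  L=10 even ✓  0≤4≤6 ✓
Π(2lᵢ+1) = 7×7×9 = 441
triangle coeff Δ(3,3,4) = 1/34650
Σ_t [0,2]: t=0:+1/72 t=1:−1/16 t=2:+1/72 = -5/144
(3j)²=2/77 [(3 3 4; 0 0 0)], sign=-1
Σ_t [2,2]: t=2:+1/288 = 1/288
(3j)²=5/231 [(3 3 4; -2 3 -1)], sign=-1
⇒ 4πI² = 30/121
I = (+1)√(30/121/(4π)) = 0.14046335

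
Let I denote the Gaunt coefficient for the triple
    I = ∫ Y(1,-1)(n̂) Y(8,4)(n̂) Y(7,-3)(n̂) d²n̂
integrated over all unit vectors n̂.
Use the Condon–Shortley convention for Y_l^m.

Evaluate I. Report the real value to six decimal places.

0.248575

Rules hold: Σm=0, L=16 even, 7≤7≤9.
N = 3·17·15 = 765
Δ = 2!·0!·14!/17! = 1/2040
Racah Σ t=1..1: t=1:−1/25401600 = -1/25401600
⇒ 3j(1 8 7; 0 0 0)² = 8/255, sgn +1
Racah Σ t=2..2: t=2:+1/174182400 = 1/174182400
⇒ 3j(1 8 7; -1 4 -3)² = 11/340, sgn +1
4πI² = N·(3j₀)²·(3jₘ)² = 66/85
I = +1·√(0.776471/4π) = 0.24857507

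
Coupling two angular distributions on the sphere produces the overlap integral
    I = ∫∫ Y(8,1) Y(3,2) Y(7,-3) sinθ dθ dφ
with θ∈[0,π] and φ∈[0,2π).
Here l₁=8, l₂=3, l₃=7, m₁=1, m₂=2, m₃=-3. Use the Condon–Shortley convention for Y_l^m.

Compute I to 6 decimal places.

m-sum 0 ✓  L=18 even ✓  5≤7≤11 ✓
Π(2lᵢ+1) = 17×7×15 = 1785
triangle coeff Δ(8,3,7) = 1/5290740
Σ_t [1,3]: t=1:−1/7257600 t=2:+1/2073600 t=3:−1/7257600 = 1/4838400
(3j)²=252/20995 [(8 3 7; 0 0 0)], sign=-1
Σ_t [3,4]: t=3:−1/11612160 t=4:+1/52254720 = -1/14929920
(3j)²=1225/75582 [(8 3 7; 1 2 -3)], sign=-1
⇒ 4πI² = 360150/1037153
I = (+1)√(360150/1037153/(4π)) = 0.16623228

0.166232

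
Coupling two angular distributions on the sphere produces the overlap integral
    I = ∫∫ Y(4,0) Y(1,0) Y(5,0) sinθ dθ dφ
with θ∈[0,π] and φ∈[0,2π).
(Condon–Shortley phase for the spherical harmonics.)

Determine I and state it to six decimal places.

Checks pass: Σm=0; 10 even; l₃=5∈[3,5].
(2·4+1)(2·1+1)(2·5+1) = 297
Δ: 0! 8! 2! / 11! → 1/495
sum: t=0:+1/576 = 1/576
3j²(4 1 5; 0 0 0) = Δ·Π!·Σ² = 5/99  (sign -1)
(m-triple is (0,0,0) — same symbol as above.)
combine: 4πI² = 297·5/99·5/99 = 25/33
take √, sign +1: I = 0.24553200

0.245532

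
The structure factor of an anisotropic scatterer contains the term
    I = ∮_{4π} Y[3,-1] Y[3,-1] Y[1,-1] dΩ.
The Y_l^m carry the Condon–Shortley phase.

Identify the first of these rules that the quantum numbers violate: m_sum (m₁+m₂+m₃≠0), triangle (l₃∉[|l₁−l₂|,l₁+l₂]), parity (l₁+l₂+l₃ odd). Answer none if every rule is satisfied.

Σmᵢ = -3  ✗
l₃∈[|l₁−l₂|,l₁+l₂]=[0,6], have l₃=1
Σlᵢ = 7 ⇒ odd

m_sum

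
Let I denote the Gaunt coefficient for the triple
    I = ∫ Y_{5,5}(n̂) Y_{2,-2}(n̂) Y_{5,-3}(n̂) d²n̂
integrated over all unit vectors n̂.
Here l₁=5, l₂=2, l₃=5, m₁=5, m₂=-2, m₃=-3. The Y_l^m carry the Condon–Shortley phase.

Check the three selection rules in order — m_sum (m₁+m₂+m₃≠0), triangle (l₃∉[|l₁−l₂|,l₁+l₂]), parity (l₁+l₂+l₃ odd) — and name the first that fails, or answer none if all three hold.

none

Σmᵢ = 0  ✓
l₃∈[|l₁−l₂|,l₁+l₂]=[3,7], have l₃=5  ✓
Σlᵢ = 12 ⇒ even  ✓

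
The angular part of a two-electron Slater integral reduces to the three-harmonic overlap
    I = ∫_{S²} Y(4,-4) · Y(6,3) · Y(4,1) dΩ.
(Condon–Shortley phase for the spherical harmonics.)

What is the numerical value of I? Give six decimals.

0.155830

Checks pass: Σm=0; 14 even; l₃=4∈[2,10].
(2·4+1)(2·6+1)(2·4+1) = 1053
Δ: 6! 2! 6! / 15! → 1/1261260
sum: t=2:+1/4608 t=3:−1/1296 t=4:+1/4608 = -7/20736
3j²(4 6 4; 0 0 0) = Δ·Π!·Σ² = 20/1287  (sign -1)
sum: t=6:+1/51840 = 1/51840
3j²(4 6 4; -4 3 1) = Δ·Π!·Σ² = 8/429  (sign -1)
combine: 4πI² = 1053·20/1287·8/429 = 480/1573
take √, sign +1: I = 0.15583009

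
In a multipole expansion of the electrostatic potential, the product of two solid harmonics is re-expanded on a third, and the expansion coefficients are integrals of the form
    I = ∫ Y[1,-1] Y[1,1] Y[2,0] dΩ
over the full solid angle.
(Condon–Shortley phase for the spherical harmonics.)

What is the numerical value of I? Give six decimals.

m-sum 0 ✓  L=4 even ✓  0≤2≤2 ✓
Π(2lᵢ+1) = 3×3×5 = 45
triangle coeff Δ(1,1,2) = 1/30
Σ_t [0,0]: t=0:+1/1 = 1/1
(3j)²=2/15 [(1 1 2; 0 0 0)], sign=+1
Σ_t [0,0]: t=0:+1/4 = 1/4
(3j)²=1/30 [(1 1 2; -1 1 0)], sign=+1
⇒ 4πI² = 1/5
I = (+1)√(1/5/(4π)) = 0.12615663

0.126157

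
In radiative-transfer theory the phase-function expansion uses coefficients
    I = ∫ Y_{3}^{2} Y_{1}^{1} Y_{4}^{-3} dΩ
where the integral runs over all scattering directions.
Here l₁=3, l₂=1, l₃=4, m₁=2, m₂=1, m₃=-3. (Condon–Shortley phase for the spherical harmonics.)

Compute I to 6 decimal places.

-0.282095

Rules hold: Σm=0, L=8 even, 2≤4≤4.
N = 7·3·9 = 189
Δ = 0!·6!·2!/9! = 1/252
Racah Σ t=0..0: t=0:+1/36 = 1/36
⇒ 3j(3 1 4; 0 0 0)² = 4/63, sgn +1
Racah Σ t=0..0: t=0:+1/240 = 1/240
⇒ 3j(3 1 4; 2 1 -3)² = 1/12, sgn -1
4πI² = N·(3j₀)²·(3jₘ)² = 1/1
I = -1·√(1/4π) = -0.28209479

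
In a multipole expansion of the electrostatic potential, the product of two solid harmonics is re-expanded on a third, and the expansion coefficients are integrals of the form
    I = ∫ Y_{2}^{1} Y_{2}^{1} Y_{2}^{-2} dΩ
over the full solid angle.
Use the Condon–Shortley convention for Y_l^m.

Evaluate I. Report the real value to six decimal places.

Rules hold: Σm=0, L=6 even, 0≤2≤4.
N = 5·5·5 = 125
Δ = 2!·2!·2!/7! = 1/630
Racah Σ t=0..2: t=0:+1/8 t=1:−1/1 t=2:+1/8 = -3/4
⇒ 3j(2 2 2; 0 0 0)² = 2/35, sgn -1
Racah Σ t=1..1: t=1:−1/4 = -1/4
⇒ 3j(2 2 2; 1 1 -2)² = 3/35, sgn -1
4πI² = N·(3j₀)²·(3jₘ)² = 30/49
I = +1·√(0.612245/4π) = 0.22072812

0.220728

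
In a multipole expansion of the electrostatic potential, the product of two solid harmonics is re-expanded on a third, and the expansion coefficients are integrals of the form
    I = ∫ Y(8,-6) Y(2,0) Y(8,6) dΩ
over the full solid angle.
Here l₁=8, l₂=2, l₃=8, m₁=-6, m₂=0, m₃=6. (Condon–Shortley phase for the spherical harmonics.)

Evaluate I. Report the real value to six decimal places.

m-sum 0 ✓  L=18 even ✓  6≤8≤10 ✓
Π(2lᵢ+1) = 17×5×17 = 1445
triangle coeff Δ(8,2,8) = 1/348840
Σ_t [0,2]: t=0:+1/116121600 t=1:−1/25401600 t=2:+1/116121600 = -1/45158400
(3j)²=24/1615 [(8 2 8; 0 0 0)], sign=-1
Σ_t [0,2]: t=0:+1/348713164800 t=1:−1/6227020800 t=2:+1/3832012800 = 1/9686476800
(3j)²=6/1615 [(8 2 8; -6 0 6)], sign=+1
⇒ 4πI² = 144/1805
I = (-1)√(144/1805/(4π)) = -0.07967787

-0.079678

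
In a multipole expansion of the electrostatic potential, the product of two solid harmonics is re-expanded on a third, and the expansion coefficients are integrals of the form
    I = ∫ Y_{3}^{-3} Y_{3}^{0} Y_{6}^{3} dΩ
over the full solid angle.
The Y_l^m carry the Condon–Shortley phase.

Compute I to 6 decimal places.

-0.108647

m-sum 0 ✓  L=12 even ✓  0≤6≤6 ✓
Π(2lᵢ+1) = 7×7×13 = 637
triangle coeff Δ(3,3,6) = 1/12012
Σ_t [0,0]: t=0:+1/1296 = 1/1296
(3j)²=100/3003 [(3 3 6; 0 0 0)], sign=+1
Σ_t [0,0]: t=0:+1/25920 = 1/25920
(3j)²=1/143 [(3 3 6; -3 0 3)], sign=-1
⇒ 4πI² = 700/4719
I = (-1)√(700/4719/(4π)) = -0.10864734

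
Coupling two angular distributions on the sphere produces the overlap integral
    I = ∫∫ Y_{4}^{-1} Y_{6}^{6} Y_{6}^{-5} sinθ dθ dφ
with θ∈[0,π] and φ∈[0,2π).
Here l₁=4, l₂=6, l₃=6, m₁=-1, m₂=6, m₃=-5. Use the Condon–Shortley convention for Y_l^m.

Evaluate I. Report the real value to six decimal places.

-0.192803

Checks pass: Σm=0; 16 even; l₃=6∈[2,10].
(2·4+1)(2·6+1)(2·6+1) = 1521
Δ: 4! 4! 8! / 17! → 1/15315300
sum: t=0:+1/829440 t=1:−1/25920 t=2:+1/9216 t=3:−1/25920 t=4:+1/829440 = 7/207360
3j²(4 6 6; 0 0 0) = Δ·Π!·Σ² = 28/2431  (sign +1)
sum: t=4:+1/5806080 = 1/5806080
3j²(4 6 6; -1 6 -5) = Δ·Π!·Σ² = 165/6188  (sign -1)
combine: 4πI² = 1521·28/2431·165/6188 = 135/289
take √, sign -1: I = -0.19280266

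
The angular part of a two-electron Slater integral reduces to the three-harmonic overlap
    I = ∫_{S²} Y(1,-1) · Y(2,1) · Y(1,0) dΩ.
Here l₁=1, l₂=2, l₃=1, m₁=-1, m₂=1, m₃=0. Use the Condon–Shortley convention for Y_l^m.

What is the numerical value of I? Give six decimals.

Checks pass: Σm=0; 4 even; l₃=1∈[1,3].
(2·1+1)(2·2+1)(2·1+1) = 45
Δ: 2! 0! 2! / 5! → 1/30
sum: t=1:−1/1 = -1/1
3j²(1 2 1; 0 0 0) = Δ·Π!·Σ² = 2/15  (sign +1)
sum: t=2:+1/2 = 1/2
3j²(1 2 1; -1 1 0) = Δ·Π!·Σ² = 1/10  (sign -1)
combine: 4πI² = 45·2/15·1/10 = 3/5
take √, sign -1: I = -0.21850969

-0.218510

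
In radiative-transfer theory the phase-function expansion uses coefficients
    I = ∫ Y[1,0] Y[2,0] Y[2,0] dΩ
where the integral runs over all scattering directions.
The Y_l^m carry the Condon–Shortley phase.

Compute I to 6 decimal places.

L=5 odd ⇒ parity kills the (l;000) factor ⇒ I = 0

0.000000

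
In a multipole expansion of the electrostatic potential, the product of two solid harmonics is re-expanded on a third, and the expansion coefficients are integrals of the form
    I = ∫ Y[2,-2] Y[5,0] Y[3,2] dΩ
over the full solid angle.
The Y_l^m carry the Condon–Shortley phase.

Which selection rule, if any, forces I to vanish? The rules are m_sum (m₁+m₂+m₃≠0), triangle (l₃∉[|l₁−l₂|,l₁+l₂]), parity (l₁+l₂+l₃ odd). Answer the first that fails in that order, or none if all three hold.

m₁+m₂+m₃ = -2 + 0 + 2 = 0  ✓
triangle: |2−5|=3 ≤ l₃=3 ≤ 2+5=7  ✓
parity: l₁+l₂+l₃ = 10 is even  ✓

none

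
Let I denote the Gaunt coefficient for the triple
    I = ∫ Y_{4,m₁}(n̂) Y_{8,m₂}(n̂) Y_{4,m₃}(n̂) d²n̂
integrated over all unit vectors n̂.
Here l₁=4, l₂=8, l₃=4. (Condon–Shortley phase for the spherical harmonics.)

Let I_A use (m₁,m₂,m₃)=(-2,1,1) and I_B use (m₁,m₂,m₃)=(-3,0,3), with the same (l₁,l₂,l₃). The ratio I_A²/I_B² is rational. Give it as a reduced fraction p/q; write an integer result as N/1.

Same 4,8,4: normalisation and zero-m 3j drop out of the ratio.
A: Δ: 8! 0! 8! / 17! → 1/218790; sum: t=6:+1/1036800 = 1/1036800; 3j²(4 8 4; -2 1 1) = Δ·Π!·Σ² = 98/12155  (sign -1)
B: Δ: 8! 0! 8! / 17! → 1/218790; sum: t=7:−1/25401600 = -1/25401600; 3j²(4 8 4; -3 0 3) = Δ·Π!·Σ² = 32/109395  (sign +1)
I_A²/I_B² = (98/12155)/(32/109395) = 441/16

441/16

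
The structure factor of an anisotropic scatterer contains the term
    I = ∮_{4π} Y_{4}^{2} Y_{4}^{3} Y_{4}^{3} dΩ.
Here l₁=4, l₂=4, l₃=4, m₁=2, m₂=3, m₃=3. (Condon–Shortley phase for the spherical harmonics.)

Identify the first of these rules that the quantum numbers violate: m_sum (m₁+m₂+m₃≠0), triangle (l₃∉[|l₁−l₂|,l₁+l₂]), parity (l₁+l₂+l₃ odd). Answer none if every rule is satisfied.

m₁+m₂+m₃ = 2 + 3 + 3 = 8  ✗
triangle: |4−4|=0 ≤ l₃=4 ≤ 4+4=8
parity: l₁+l₂+l₃ = 12 is even

m_sum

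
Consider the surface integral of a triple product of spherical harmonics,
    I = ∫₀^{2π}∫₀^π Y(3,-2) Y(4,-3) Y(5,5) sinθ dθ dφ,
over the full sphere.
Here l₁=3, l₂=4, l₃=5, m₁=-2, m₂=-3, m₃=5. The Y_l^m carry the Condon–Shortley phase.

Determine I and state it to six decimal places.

-0.212007

Rules hold: Σm=0, L=12 even, 1≤5≤7.
N = 7·9·11 = 693
Δ = 2!·4!·6!/13! = 1/180180
Racah Σ t=0..2: t=0:+1/576 t=1:−1/144 t=2:+1/576 = -1/288
⇒ 3j(3 4 5; 0 0 0)² = 20/1001, sgn +1
Racah Σ t=1..1: t=1:−1/17280 = -1/17280
⇒ 3j(3 4 5; -2 -3 5)² = 35/858, sgn -1
4πI² = N·(3j₀)²·(3jₘ)² = 1050/1859
I = -1·√(0.56482/4π) = -0.21200691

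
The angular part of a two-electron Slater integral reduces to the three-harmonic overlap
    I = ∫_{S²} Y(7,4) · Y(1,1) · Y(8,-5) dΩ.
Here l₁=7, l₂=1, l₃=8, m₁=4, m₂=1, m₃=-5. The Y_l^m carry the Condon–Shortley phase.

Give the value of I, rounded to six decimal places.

-0.270230

m-sum 0 ✓  L=16 even ✓  6≤8≤8 ✓
Π(2lᵢ+1) = 15×3×17 = 765
triangle coeff Δ(7,1,8) = 1/2040
Σ_t [0,0]: t=0:+1/25401600 = 1/25401600
(3j)²=8/255 [(7 1 8; 0 0 0)], sign=+1
Σ_t [0,0]: t=0:+1/479001600 = 1/479001600
(3j)²=13/340 [(7 1 8; 4 1 -5)], sign=-1
⇒ 4πI² = 78/85
I = (-1)√(78/85/(4π)) = -0.27022959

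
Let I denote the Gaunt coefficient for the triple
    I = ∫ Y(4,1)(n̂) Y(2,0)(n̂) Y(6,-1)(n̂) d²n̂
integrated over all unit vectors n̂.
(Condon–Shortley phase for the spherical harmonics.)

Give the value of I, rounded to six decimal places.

Rules hold: Σm=0, L=12 even, 2≤6≤6.
N = 9·5·13 = 585
Δ = 0!·8!·4!/13! = 1/6435
Racah Σ t=0..0: t=0:+1/2304 = 1/2304
⇒ 3j(4 2 6; 0 0 0)² = 5/143, sgn +1
Racah Σ t=0..0: t=0:+1/2880 = 1/2880
⇒ 3j(4 2 6; 1 0 -1)² = 14/429, sgn -1
4πI² = N·(3j₀)²·(3jₘ)² = 1050/1573
I = -1·√(0.667514/4π) = -0.23047581

-0.230476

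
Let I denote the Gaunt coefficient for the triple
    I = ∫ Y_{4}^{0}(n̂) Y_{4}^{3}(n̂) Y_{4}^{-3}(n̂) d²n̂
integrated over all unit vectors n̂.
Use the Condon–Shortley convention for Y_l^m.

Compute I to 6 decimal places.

0.159788

Rules hold: Σm=0, L=12 even, 0≤4≤8.
N = 9·9·9 = 729
Δ = 4!·4!·4!/13! = 1/450450
Racah Σ t=0..4: t=0:+1/13824 t=1:−1/216 t=2:+1/64 t=3:−1/216 t=4:+1/13824 = 5/768
⇒ 3j(4 4 4; 0 0 0)² = 18/1001, sgn +1
Racah Σ t=3..4: t=3:−1/864 t=4:+1/3456 = -1/1152
⇒ 3j(4 4 4; 0 3 -3)² = 7/286, sgn +1
4πI² = N·(3j₀)²·(3jₘ)² = 6561/20449
I = +1·√(0.320847/4π) = 0.15978796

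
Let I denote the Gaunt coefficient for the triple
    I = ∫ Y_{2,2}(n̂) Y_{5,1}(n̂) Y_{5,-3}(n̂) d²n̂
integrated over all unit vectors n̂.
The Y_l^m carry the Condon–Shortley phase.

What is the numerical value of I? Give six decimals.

0.171169

m-sum 0 ✓  L=12 even ✓  3≤5≤7 ✓
Π(2lᵢ+1) = 5×11×11 = 605
triangle coeff Δ(2,5,5) = 1/38610
Σ_t [0,2]: t=0:+1/2880 t=1:−1/576 t=2:+1/2880 = -1/960
(3j)²=10/429 [(2 5 5; 0 0 0)], sign=+1
Σ_t [0,0]: t=0:+1/5760 = 1/5760
(3j)²=56/2145 [(2 5 5; 2 1 -3)], sign=+1
⇒ 4πI² = 560/1521
I = (+1)√(560/1521/(4π)) = 0.17116875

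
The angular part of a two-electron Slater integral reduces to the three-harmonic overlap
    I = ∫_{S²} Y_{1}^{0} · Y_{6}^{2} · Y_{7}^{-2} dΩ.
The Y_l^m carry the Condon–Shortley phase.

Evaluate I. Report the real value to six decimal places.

0.234717

m-sum 0 ✓  L=14 even ✓  5≤7≤7 ✓
Π(2lᵢ+1) = 3×13×15 = 585
triangle coeff Δ(1,6,7) = 1/1365
Σ_t [0,0]: t=0:+1/518400 = 1/518400
(3j)²=7/195 [(1 6 7; 0 0 0)], sign=-1
Σ_t [0,0]: t=0:+1/967680 = 1/967680
(3j)²=3/91 [(1 6 7; 0 2 -2)], sign=-1
⇒ 4πI² = 9/13
I = (+1)√(9/13/(4π)) = 0.23471705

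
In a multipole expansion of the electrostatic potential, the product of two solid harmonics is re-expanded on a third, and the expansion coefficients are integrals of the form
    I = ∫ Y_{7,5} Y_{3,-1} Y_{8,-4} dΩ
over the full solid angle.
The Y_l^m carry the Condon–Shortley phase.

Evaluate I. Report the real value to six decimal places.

-0.170870

m-sum 0 ✓  L=18 even ✓  4≤8≤10 ✓
Π(2lᵢ+1) = 15×7×17 = 1785
triangle coeff Δ(7,3,8) = 1/5290740
Σ_t [0,2]: t=0:+1/7257600 t=1:−1/2073600 t=2:+1/7257600 = -1/4838400
(3j)²=252/20995 [(7 3 8; 0 0 0)], sign=-1
Σ_t [0,2]: t=0:+1/58060800 t=1:−1/239500800 t=2:+1/22992076800 = 43/3284582400
(3j)²=12943/755820 [(7 3 8; 5 -1 -4)], sign=+1
⇒ 4πI² = 1902621/5185765
I = (-1)√(1902621/5185765/(4π)) = -0.17086960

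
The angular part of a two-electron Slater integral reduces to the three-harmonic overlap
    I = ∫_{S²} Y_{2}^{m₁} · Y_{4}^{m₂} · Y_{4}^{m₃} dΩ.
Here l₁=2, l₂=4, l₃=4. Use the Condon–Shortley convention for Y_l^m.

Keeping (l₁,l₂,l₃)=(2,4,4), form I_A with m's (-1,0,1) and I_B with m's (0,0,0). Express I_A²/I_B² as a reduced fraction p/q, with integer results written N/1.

Same 2,4,4: normalisation and zero-m 3j drop out of the ratio.
A: Δ: 2! 2! 6! / 11! → 1/13860; sum: t=1:−1/72 t=2:+1/96 = -1/288; 3j²(2 4 4; -1 0 1) = Δ·Π!·Σ² = 1/462  (sign +1)
B: Δ: 2! 2! 6! / 11! → 1/13860; sum: t=0:+1/192 t=1:−1/36 t=2:+1/192 = -5/288; 3j²(2 4 4; 0 0 0) = Δ·Π!·Σ² = 20/693  (sign -1)
I_A²/I_B² = (1/462)/(20/693) = 3/40

3/40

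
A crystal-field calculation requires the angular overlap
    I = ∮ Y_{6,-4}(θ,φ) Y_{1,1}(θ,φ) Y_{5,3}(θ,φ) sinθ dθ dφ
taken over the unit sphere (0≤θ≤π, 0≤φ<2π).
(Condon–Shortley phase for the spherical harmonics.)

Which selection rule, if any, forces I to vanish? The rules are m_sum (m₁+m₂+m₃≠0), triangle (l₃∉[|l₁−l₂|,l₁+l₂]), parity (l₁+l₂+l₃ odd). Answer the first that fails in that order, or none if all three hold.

none

Σmᵢ = 0  ✓
l₃∈[|l₁−l₂|,l₁+l₂]=[5,7], have l₃=5  ✓
Σlᵢ = 12 ⇒ even  ✓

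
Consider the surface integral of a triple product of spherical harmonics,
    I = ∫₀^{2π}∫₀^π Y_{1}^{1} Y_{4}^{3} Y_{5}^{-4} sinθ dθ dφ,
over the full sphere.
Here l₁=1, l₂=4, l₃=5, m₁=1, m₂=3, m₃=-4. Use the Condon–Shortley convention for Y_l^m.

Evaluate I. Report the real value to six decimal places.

m-sum 0 ✓  L=10 even ✓  3≤5≤5 ✓
Π(2lᵢ+1) = 3×9×11 = 297
triangle coeff Δ(1,4,5) = 1/495
Σ_t [0,0]: t=0:+1/576 = 1/576
(3j)²=5/99 [(1 4 5; 0 0 0)], sign=-1
Σ_t [0,0]: t=0:+1/10080 = 1/10080
(3j)²=4/55 [(1 4 5; 1 3 -4)], sign=-1
⇒ 4πI² = 12/11
I = (+1)√(12/11/(4π)) = 0.29463840

0.294638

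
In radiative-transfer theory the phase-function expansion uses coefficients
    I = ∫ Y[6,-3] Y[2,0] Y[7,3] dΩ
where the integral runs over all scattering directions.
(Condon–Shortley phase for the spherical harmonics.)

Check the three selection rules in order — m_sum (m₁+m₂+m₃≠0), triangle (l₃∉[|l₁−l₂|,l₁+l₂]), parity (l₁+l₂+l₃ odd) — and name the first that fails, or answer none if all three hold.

parity

Σmᵢ = 0  ✓
l₃∈[|l₁−l₂|,l₁+l₂]=[4,8], have l₃=7  ✓
Σlᵢ = 15 ⇒ odd  ✗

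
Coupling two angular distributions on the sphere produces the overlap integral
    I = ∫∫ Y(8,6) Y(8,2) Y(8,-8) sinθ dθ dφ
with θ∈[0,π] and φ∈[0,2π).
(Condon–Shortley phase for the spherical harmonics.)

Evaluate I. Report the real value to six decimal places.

0.120743

Rules hold: Σm=0, L=24 even, 0≤8≤16.
N = 17·17·17 = 4913
Δ = 8!·8!·8!/25! = 1/236637794250
Racah Σ t=0..8: t=0:+1/65548320768000 t=1:−1/128024064000 t=2:+1/2985984000 t=3:−1/373248000 t=4:+1/191102976 t=5:−1/373248000 t=6:+1/2985984000 t=7:−1/128024064000 t=8:+1/65548320768000 = 11/20808990720
⇒ 3j(8 8 8; 0 0 0)² = 490/96577, sgn +1
Racah Σ t=2..2: t=2:+1/2341011456000 = 1/2341011456000
⇒ 3j(8 8 8; 6 2 -8)² = 273/37145, sgn +1
4πI² = N·(3j₀)²·(3jₘ)² = 34986/190969
I = +1·√(0.183203/4π) = 0.12074267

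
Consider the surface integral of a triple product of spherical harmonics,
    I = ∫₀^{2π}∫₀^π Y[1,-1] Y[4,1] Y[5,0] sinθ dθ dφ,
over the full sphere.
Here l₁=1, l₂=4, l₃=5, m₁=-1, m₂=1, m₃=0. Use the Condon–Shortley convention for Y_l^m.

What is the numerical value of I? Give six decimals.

0.155288

Checks pass: Σm=0; 10 even; l₃=5∈[3,5].
(2·1+1)(2·4+1)(2·5+1) = 297
Δ: 0! 2! 8! / 11! → 1/495
sum: t=0:+1/576 = 1/576
3j²(1 4 5; 0 0 0) = Δ·Π!·Σ² = 5/99  (sign -1)
sum: t=0:+1/1440 = 1/1440
3j²(1 4 5; -1 1 0) = Δ·Π!·Σ² = 2/99  (sign -1)
combine: 4πI² = 297·5/99·2/99 = 10/33
take √, sign +1: I = 0.15528807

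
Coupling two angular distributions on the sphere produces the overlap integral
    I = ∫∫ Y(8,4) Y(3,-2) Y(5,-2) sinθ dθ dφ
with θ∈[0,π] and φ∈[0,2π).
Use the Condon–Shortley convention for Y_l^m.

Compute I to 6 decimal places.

0.236305

m-sum 0 ✓  L=16 even ✓  5≤5≤11 ✓
Π(2lᵢ+1) = 17×7×11 = 1309
triangle coeff Δ(8,3,5) = 1/136136
Σ_t [3,3]: t=3:−1/518400 = -1/518400
(3j)²=56/2431 [(8 3 5; 0 0 0)], sign=+1
Σ_t [1,1]: t=1:−1/3628800 = -1/3628800
(3j)²=36/1547 [(8 3 5; 4 -2 -2)], sign=+1
⇒ 4πI² = 2016/2873
I = (+1)√(2016/2873/(4π)) = 0.23630479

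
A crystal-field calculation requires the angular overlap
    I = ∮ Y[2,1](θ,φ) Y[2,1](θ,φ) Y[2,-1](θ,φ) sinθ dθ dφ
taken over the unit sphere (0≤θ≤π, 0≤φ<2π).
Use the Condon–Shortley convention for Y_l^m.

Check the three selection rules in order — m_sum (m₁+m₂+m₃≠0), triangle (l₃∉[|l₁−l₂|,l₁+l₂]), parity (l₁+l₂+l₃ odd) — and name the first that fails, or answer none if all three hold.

azimuthal sum: 1 + 1 − 1 = 1  ✗
0 ≤ 2 ≤ 4 (triangle on l)
L = 2 + 2 + 2 = 6 (even)

m_sum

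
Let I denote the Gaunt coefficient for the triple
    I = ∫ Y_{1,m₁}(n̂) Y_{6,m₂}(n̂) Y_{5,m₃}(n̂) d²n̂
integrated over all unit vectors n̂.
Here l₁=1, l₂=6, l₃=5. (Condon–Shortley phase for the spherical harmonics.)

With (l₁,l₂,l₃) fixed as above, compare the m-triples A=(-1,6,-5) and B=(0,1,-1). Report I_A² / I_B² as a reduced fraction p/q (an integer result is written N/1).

66/35

l's match ⇒ only the (l;m) 3-j factors differ between A and B.
A: triangle coeff Δ(1,6,5) = 1/858; Σ_t [2,2]: t=2:+1/7257600 = 1/7257600; (3j)²=1/13 [(1 6 5; -1 6 -5)], sign=+1
B: triangle coeff Δ(1,6,5) = 1/858; Σ_t [1,1]: t=1:−1/17280 = -1/17280; (3j)²=35/858 [(1 6 5; 0 1 -1)], sign=-1
I_A²/I_B² = (1/13)/(35/858) = 66/35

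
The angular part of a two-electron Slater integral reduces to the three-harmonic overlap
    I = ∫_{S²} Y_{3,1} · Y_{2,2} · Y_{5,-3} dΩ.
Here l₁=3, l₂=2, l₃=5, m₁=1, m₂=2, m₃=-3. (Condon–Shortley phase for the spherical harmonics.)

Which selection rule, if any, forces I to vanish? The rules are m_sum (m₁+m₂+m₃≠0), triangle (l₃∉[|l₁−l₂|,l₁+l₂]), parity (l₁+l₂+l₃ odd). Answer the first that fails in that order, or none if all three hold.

Σmᵢ = 0  ✓
l₃∈[|l₁−l₂|,l₁+l₂]=[1,5], have l₃=5  ✓
Σlᵢ = 10 ⇒ even  ✓

none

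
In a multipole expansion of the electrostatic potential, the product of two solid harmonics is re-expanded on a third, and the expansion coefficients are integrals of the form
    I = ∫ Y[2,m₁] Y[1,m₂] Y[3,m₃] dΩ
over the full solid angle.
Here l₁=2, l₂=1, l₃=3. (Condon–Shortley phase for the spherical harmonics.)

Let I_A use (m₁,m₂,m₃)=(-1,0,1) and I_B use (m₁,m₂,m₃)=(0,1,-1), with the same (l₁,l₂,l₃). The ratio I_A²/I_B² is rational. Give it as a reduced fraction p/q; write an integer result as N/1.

Same 2,1,3: normalisation and zero-m 3j drop out of the ratio.
A: Δ: 0! 4! 2! / 7! → 1/105; sum: t=0:+1/6 = 1/6; 3j²(2 1 3; -1 0 1) = Δ·Π!·Σ² = 8/105  (sign +1)
B: Δ: 0! 4! 2! / 7! → 1/105; sum: t=0:+1/8 = 1/8; 3j²(2 1 3; 0 1 -1) = Δ·Π!·Σ² = 2/35  (sign +1)
I_A²/I_B² = (8/105)/(2/35) = 4/3

4/3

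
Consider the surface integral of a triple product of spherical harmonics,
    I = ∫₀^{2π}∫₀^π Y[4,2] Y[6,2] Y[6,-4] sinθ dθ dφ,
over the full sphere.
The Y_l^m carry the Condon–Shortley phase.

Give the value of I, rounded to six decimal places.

0.060095

m-sum 0 ✓  L=16 even ✓  2≤6≤10 ✓
Π(2lᵢ+1) = 9×13×13 = 1521
triangle coeff Δ(4,6,6) = 1/15315300
Σ_t [0,4]: t=0:+1/829440 t=1:−1/25920 t=2:+1/9216 t=3:−1/25920 t=4:+1/829440 = 7/207360
(3j)²=28/2431 [(4 6 6; 0 0 0)], sign=+1
Σ_t [0,2]: t=0:+1/3870720 t=1:−1/181440 t=2:+1/138240 = 23/11612160
(3j)²=529/204204 [(4 6 6; 2 2 -4)], sign=+1
⇒ 4πI² = 1587/34969
I = (+1)√(1587/34969/(4π)) = 0.06009550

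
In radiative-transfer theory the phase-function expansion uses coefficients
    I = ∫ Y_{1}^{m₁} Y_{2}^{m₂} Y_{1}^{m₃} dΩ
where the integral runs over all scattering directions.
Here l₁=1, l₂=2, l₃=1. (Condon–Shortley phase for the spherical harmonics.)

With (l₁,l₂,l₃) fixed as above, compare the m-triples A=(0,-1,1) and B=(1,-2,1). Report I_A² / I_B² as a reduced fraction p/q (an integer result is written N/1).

1/2

l's match ⇒ only the (l;m) 3-j factors differ between A and B.
A: triangle coeff Δ(1,2,1) = 1/30; Σ_t [1,1]: t=1:−1/2 = -1/2; (3j)²=1/10 [(1 2 1; 0 -1 1)], sign=-1
B: triangle coeff Δ(1,2,1) = 1/30; Σ_t [0,0]: t=0:+1/4 = 1/4; (3j)²=1/5 [(1 2 1; 1 -2 1)], sign=+1
I_A²/I_B² = (1/10)/(1/5) = 1/2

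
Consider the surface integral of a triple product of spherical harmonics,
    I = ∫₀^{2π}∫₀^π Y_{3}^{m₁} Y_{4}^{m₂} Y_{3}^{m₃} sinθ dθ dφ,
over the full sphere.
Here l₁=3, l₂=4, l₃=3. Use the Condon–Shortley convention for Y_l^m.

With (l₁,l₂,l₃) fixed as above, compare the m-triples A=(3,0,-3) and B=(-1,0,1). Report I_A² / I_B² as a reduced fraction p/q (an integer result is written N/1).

Same 3,4,3: normalisation and zero-m 3j drop out of the ratio.
A: Δ: 4! 2! 4! / 11! → 1/34650; sum: t=0:+1/1152 = 1/1152; 3j²(3 4 3; 3 0 -3) = Δ·Π!·Σ² = 1/154  (sign +1)
B: Δ: 4! 2! 4! / 11! → 1/34650; sum: t=2:+1/32 t=3:−1/36 t=4:+1/1152 = 5/1152; 3j²(3 4 3; -1 0 1) = Δ·Π!·Σ² = 1/1386  (sign +1)
I_A²/I_B² = (1/154)/(1/1386) = 9/1

9/1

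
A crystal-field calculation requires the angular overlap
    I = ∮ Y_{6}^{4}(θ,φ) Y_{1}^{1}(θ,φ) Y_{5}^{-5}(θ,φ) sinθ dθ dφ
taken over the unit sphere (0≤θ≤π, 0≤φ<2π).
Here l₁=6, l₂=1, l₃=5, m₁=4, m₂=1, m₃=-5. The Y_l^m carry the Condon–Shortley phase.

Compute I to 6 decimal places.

Checks pass: Σm=0; 12 even; l₃=5∈[5,7].
(2·6+1)(2·1+1)(2·5+1) = 429
Δ: 2! 10! 0! / 13! → 1/858
sum: t=1:−1/14400 = -1/14400
3j²(6 1 5; 0 0 0) = Δ·Π!·Σ² = 6/143  (sign +1)
sum: t=2:+1/7257600 = 1/7257600
3j²(6 1 5; 4 1 -5) = Δ·Π!·Σ² = 1/858  (sign +1)
combine: 4πI² = 429·6/143·1/858 = 3/143
take √, sign +1: I = 0.04085899

0.040859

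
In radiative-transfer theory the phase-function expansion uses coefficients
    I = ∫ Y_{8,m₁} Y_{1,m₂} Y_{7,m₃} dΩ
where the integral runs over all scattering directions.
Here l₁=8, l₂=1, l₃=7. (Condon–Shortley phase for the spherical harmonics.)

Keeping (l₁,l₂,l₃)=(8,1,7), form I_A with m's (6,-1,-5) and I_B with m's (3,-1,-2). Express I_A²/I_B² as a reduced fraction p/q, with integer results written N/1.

91/55

Same 8,1,7: normalisation and zero-m 3j drop out of the ratio.
A: Δ: 2! 14! 0! / 17! → 1/2040; sum: t=0:+1/1916006400 = 1/1916006400; 3j²(8 1 7; 6 -1 -5) = Δ·Π!·Σ² = 91/2040  (sign +1)
B: Δ: 2! 14! 0! / 17! → 1/2040; sum: t=0:+1/87091200 = 1/87091200; 3j²(8 1 7; 3 -1 -2) = Δ·Π!·Σ² = 11/408  (sign -1)
I_A²/I_B² = (91/2040)/(11/408) = 91/55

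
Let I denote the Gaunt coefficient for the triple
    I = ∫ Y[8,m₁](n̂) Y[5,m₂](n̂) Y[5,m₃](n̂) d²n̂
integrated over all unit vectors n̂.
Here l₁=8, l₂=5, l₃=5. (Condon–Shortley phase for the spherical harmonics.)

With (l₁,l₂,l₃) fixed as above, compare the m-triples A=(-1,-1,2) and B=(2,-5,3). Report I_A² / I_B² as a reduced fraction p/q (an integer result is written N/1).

81/50

Same 8,5,5: normalisation and zero-m 3j drop out of the ratio.
A: Δ: 8! 8! 2! / 19! → 1/37413090; sum: t=2:+1/14515200 t=3:−1/1036800 t=4:+1/829440 = 1/3225600; 3j²(8 5 5; -1 -1 2) = Δ·Π!·Σ² = 567/230945  (sign -1)
B: Δ: 8! 8! 2! / 19! → 1/37413090; sum: t=0:+1/116121600 = 1/116121600; 3j²(8 5 5; 2 -5 3) = Δ·Π!·Σ² = 70/46189  (sign +1)
I_A²/I_B² = (567/230945)/(70/46189) = 81/50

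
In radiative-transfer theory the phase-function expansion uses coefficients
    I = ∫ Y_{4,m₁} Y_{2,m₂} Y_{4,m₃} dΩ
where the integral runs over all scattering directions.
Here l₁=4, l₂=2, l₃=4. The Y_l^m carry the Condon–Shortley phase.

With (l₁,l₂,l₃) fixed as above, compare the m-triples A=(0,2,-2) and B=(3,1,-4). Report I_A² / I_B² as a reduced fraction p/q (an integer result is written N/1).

45/49

l's match ⇒ only the (l;m) 3-j factors differ between A and B.
A: triangle coeff Δ(4,2,4) = 1/13860; Σ_t [2,2]: t=2:+1/192 = 1/192; (3j)²=3/77 [(4 2 4; 0 2 -2)], sign=+1
B: triangle coeff Δ(4,2,4) = 1/13860; Σ_t [1,1]: t=1:−1/1440 = -1/1440; (3j)²=7/165 [(4 2 4; 3 1 -4)], sign=-1
I_A²/I_B² = (3/77)/(7/165) = 45/49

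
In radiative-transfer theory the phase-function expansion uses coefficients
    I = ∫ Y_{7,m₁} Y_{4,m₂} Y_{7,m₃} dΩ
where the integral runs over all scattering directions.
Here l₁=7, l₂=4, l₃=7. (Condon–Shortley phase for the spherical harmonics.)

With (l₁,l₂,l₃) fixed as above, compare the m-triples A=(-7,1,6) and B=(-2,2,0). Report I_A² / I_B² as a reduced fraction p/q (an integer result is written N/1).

20449/6627

Shared (l₁,l₂,l₃)=(7,4,7): N and (l;000)² cancel in I_A²/I_B².
A: Δ = 4!·10!·4!/19! = 1/58198140; Racah Σ t=4..4: t=4:+1/522547200 = 1/522547200; ⇒ 3j(7 4 7; -7 1 6)² = 143/5814, sgn -1
B: Δ = 4!·10!·4!/19! = 1/58198140; Racah Σ t=2..4: t=2:+1/2903040 t=3:−1/622080 t=4:+1/1382400 = -47/87091200; ⇒ 3j(7 4 7; -2 2 0)² = 2209/277134, sgn +1
I_A²/I_B² = (143/5814)/(2209/277134) = 20449/6627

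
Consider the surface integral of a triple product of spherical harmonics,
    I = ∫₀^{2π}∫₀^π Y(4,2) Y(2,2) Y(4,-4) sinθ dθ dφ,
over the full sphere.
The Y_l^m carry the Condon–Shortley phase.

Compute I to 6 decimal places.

-0.106180

m-sum 0 ✓  L=10 even ✓  2≤4≤6 ✓
Π(2lᵢ+1) = 9×5×9 = 405
triangle coeff Δ(4,2,4) = 1/13860
Σ_t [0,2]: t=0:+1/192 t=1:−1/36 t=2:+1/192 = -5/288
(3j)²=20/693 [(4 2 4; 0 0 0)], sign=-1
Σ_t [2,2]: t=2:+1/2880 = 1/2880
(3j)²=2/165 [(4 2 4; 2 2 -4)], sign=+1
⇒ 4πI² = 120/847
I = (-1)√(120/847/(4π)) = -0.10618031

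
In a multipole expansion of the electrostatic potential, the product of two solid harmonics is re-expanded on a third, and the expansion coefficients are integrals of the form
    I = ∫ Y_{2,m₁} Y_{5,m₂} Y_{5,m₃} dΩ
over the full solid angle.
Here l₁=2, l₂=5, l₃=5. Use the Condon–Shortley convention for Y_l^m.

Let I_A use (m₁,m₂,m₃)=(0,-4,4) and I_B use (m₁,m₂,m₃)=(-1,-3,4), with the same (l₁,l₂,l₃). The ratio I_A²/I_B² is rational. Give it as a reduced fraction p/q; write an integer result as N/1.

12/49

l's match ⇒ only the (l;m) 3-j factors differ between A and B.
A: triangle coeff Δ(2,5,5) = 1/38610; Σ_t [0,1]: t=0:+1/20160 t=1:−1/40320 = 1/40320; (3j)²=6/715 [(2 5 5; 0 -4 4)], sign=-1
B: triangle coeff Δ(2,5,5) = 1/38610; Σ_t [1,2]: t=1:−1/10080 t=2:+1/80640 = -1/11520; (3j)²=49/1430 [(2 5 5; -1 -3 4)], sign=+1
I_A²/I_B² = (6/715)/(49/1430) = 12/49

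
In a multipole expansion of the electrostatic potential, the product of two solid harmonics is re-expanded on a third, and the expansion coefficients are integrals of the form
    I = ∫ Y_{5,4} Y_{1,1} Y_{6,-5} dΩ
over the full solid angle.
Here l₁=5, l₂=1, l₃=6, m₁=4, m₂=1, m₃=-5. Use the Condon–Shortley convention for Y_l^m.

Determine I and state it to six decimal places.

-0.303018

Checks pass: Σm=0; 12 even; l₃=6∈[4,6].
(2·5+1)(2·1+1)(2·6+1) = 429
Δ: 0! 10! 2! / 13! → 1/858
sum: t=0:+1/14400 = 1/14400
3j²(5 1 6; 0 0 0) = Δ·Π!·Σ² = 6/143  (sign +1)
sum: t=0:+1/725760 = 1/725760
3j²(5 1 6; 4 1 -5) = Δ·Π!·Σ² = 5/78  (sign -1)
combine: 4πI² = 429·6/143·5/78 = 15/13
take √, sign -1: I = -0.30301841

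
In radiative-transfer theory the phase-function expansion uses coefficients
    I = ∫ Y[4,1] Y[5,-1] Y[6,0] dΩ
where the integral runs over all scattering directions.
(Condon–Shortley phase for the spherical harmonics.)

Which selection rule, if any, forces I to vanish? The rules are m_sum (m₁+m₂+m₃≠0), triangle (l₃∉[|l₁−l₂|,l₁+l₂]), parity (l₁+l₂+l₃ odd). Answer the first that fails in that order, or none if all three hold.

azimuthal sum: 1 − 1 + 0 = 0  ✓
1 ≤ 6 ≤ 9 (triangle on l)  ✓
L = 4 + 5 + 6 = 15 (odd)  ✗

parity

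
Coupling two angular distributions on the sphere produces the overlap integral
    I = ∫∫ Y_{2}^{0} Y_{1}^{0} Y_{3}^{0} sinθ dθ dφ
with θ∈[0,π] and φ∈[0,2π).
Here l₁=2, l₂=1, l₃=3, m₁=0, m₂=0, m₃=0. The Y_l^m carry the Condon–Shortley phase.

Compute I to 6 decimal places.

0.247767

Rules hold: Σm=0, L=6 even, 1≤3≤3.
N = 5·3·7 = 105
Δ = 0!·4!·2!/7! = 1/105
Racah Σ t=0..0: t=0:+1/4 = 1/4
⇒ 3j(2 1 3; 0 0 0)² = 3/35, sgn -1
(m-triple is (0,0,0) — same symbol as above.)
4πI² = N·(3j₀)²·(3jₘ)² = 27/35
I = +1·√(0.771429/4π) = 0.24776670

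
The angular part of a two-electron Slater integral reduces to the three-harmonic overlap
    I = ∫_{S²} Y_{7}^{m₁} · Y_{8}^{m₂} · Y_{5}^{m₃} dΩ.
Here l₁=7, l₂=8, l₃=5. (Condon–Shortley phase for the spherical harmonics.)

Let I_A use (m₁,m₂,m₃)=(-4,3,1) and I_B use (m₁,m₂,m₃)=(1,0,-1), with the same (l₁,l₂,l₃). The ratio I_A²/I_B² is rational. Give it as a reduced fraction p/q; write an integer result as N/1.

14641/630

l's match ⇒ only the (l;m) 3-j factors differ between A and B.
A: triangle coeff Δ(7,8,5) = 1/814773960; Σ_t [7,10]: t=7:−1/34836480 t=8:+1/17418240 t=9:−1/69672960 t=10:+1/2612736000 = 11/746496000; (3j)²=1331/251940 [(7 8 5; -4 3 1)], sign=+1
B: triangle coeff Δ(7,8,5) = 1/814773960; Σ_t [2,6]: t=2:+1/1393459200 t=3:−1/21772800 t=4:+1/3317760 t=5:−1/3110400 t=6:+1/19906560 = -1/66355200; (3j)²=21/92378 [(7 8 5; 1 0 -1)], sign=-1
I_A²/I_B² = (1331/251940)/(21/92378) = 14641/630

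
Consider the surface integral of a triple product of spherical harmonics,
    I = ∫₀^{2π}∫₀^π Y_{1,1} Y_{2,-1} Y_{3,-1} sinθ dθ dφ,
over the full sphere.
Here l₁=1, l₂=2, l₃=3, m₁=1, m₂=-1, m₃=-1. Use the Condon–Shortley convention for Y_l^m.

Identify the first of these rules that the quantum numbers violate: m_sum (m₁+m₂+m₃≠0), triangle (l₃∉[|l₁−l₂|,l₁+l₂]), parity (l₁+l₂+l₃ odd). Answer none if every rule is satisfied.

Σmᵢ = -1  ✗
l₃∈[|l₁−l₂|,l₁+l₂]=[1,3], have l₃=3
Σlᵢ = 6 ⇒ even

m_sum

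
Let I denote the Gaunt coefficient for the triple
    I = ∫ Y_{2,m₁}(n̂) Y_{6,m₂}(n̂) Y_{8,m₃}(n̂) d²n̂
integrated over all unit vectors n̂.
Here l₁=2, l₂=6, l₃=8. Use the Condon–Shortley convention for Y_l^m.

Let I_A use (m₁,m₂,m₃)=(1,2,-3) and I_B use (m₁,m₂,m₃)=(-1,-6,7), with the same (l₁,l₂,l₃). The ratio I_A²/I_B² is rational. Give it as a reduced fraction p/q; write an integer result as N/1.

Same 2,6,8: normalisation and zero-m 3j drop out of the ratio.
A: Δ: 0! 4! 12! / 17! → 1/30940; sum: t=0:+1/5806080 = 1/5806080; 3j²(2 6 8; 1 2 -3) = Δ·Π!·Σ² = 165/6188  (sign -1)
B: Δ: 0! 4! 12! / 17! → 1/30940; sum: t=0:+1/2874009600 = 1/2874009600; 3j²(2 6 8; -1 -6 7) = Δ·Π!·Σ² = 1/68  (sign -1)
I_A²/I_B² = (165/6188)/(1/68) = 165/91

165/91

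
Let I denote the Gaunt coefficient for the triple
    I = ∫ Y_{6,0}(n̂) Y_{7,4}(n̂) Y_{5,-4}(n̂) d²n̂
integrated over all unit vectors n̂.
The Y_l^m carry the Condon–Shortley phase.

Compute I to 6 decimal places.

Checks pass: Σm=0; 18 even; l₃=5∈[1,13].
(2·6+1)(2·7+1)(2·5+1) = 2145
Δ: 8! 4! 6! / 19! → 1/174594420
sum: t=2:+1/4147200 t=3:−1/207360 t=4:+1/82944 t=5:−1/207360 t=6:+1/4147200 = 1/345600
3j²(6 7 5; 0 0 0) = Δ·Π!·Σ² = 420/46189  (sign -1)
sum: t=5:−1/3110400 t=6:+1/4147200 = -1/12441600
3j²(6 7 5; 0 4 -4) = Δ·Π!·Σ² = 7/4199  (sign +1)
combine: 4πI² = 2145·420/46189·7/4199 = 44100/1356277
take √, sign -1: I = -0.05086747

-0.050867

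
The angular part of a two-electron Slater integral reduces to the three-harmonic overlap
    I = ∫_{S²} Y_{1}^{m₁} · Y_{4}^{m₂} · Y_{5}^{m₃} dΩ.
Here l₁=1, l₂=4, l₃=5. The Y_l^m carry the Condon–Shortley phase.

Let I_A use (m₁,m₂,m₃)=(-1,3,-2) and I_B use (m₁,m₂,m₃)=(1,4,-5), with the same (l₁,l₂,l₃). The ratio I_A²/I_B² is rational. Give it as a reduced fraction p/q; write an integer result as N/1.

Shared (l₁,l₂,l₃)=(1,4,5): N and (l;000)² cancel in I_A²/I_B².
A: Δ = 0!·2!·8!/11! = 1/495; Racah Σ t=0..0: t=0:+1/10080 = 1/10080; ⇒ 3j(1 4 5; -1 3 -2)² = 1/165, sgn -1
B: Δ = 0!·2!·8!/11! = 1/495; Racah Σ t=0..0: t=0:+1/80640 = 1/80640; ⇒ 3j(1 4 5; 1 4 -5)² = 1/11, sgn +1
I_A²/I_B² = (1/165)/(1/11) = 1/15

1/15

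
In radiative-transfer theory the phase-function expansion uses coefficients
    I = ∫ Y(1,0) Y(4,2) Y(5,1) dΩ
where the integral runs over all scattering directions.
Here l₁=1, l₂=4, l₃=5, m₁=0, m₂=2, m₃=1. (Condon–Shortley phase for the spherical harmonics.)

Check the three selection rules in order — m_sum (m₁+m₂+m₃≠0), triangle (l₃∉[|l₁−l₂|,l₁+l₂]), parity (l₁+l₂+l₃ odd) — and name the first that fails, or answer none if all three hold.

m_sum

Σmᵢ = 3  ✗
l₃∈[|l₁−l₂|,l₁+l₂]=[3,5], have l₃=5
Σlᵢ = 10 ⇒ even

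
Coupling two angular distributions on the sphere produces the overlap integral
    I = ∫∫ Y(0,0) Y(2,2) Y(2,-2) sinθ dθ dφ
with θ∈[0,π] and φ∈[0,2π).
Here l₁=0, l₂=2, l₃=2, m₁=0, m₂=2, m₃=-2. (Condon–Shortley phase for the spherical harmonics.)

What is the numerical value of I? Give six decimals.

0.282095

m-sum 0 ✓  L=4 even ✓  2≤2≤2 ✓
Π(2lᵢ+1) = 1×5×5 = 25
triangle coeff Δ(0,2,2) = 1/5
Σ_t [0,0]: t=0:+1/4 = 1/4
(3j)²=1/5 [(0 2 2; 0 0 0)], sign=+1
Σ_t [0,0]: t=0:+1/24 = 1/24
(3j)²=1/5 [(0 2 2; 0 2 -2)], sign=+1
⇒ 4πI² = 1/1
I = (+1)√(1/1/(4π)) = 0.28209479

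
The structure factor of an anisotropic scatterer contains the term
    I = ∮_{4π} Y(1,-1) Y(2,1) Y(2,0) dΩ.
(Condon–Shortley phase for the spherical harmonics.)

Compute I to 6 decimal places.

0.000000

Σlᵢ=5 odd — θ-integrand is odd under cosθ→−cosθ; I=0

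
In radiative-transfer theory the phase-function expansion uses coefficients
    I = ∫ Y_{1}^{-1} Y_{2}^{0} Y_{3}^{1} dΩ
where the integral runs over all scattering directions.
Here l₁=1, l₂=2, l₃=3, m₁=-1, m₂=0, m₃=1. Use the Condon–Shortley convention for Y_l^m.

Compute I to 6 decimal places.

Checks pass: Σm=0; 6 even; l₃=3∈[1,3].
(2·1+1)(2·2+1)(2·3+1) = 105
Δ: 0! 2! 4! / 7! → 1/105
sum: t=0:+1/4 = 1/4
3j²(1 2 3; 0 0 0) = Δ·Π!·Σ² = 3/35  (sign -1)
sum: t=0:+1/8 = 1/8
3j²(1 2 3; -1 0 1) = Δ·Π!·Σ² = 2/35  (sign +1)
combine: 4πI² = 105·3/35·2/35 = 18/35
take √, sign -1: I = -0.20230066

-0.202301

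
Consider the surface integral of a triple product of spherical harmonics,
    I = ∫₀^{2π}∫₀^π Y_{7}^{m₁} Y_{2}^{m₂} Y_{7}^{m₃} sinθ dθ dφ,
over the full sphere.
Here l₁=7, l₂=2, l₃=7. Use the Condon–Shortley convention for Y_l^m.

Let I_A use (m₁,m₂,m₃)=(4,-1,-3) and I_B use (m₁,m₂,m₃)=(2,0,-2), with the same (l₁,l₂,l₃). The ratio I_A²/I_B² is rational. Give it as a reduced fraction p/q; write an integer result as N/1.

l's match ⇒ only the (l;m) 3-j factors differ between A and B.
A: triangle coeff Δ(7,2,7) = 1/185640; Σ_t [0,1]: t=0:+1/4354560 t=1:−1/14515200 = 1/6220800; (3j)²=77/4420 [(7 2 7; 4 -1 -3)], sign=+1
B: triangle coeff Δ(7,2,7) = 1/185640; Σ_t [0,2]: t=0:+1/2419200 t=1:−1/967680 t=2:+1/8709120 = -11/21772800; (3j)²=242/23205 [(7 2 7; 2 0 -2)], sign=+1
I_A²/I_B² = (77/4420)/(242/23205) = 147/88

147/88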